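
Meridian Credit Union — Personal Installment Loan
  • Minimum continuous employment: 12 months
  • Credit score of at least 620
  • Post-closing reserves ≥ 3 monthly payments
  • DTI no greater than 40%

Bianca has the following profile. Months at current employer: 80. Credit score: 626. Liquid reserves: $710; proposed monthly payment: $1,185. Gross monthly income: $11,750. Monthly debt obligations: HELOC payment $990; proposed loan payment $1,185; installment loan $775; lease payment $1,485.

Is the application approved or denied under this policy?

Denied

Employment 80 ≥ 12 months
Credit score 626 ≥ 620 (meets)
Reserves = 710/1,185 = 0.6 months < 3
Total monthly debts = (990 + 1,185 + 775 + 1,485) = 4,435. DTI = 4,435/11,750 = 37.7% ≤ 40%
Fails on reserves.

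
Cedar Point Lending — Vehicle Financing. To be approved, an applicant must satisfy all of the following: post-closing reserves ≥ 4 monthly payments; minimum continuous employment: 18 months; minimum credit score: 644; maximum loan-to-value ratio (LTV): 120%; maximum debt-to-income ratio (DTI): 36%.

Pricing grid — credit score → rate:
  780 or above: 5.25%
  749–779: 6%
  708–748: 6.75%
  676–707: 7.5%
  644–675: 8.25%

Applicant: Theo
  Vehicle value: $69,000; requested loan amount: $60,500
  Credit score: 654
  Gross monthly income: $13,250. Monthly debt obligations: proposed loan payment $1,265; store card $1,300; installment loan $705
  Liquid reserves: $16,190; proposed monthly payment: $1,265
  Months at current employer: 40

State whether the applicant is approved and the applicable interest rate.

Approved at 8.25%

Credit score 654 ≥ 644 (meets minimum)
LTV: 60,500 ÷ 69,000 = 87.7%, within 120% cap
Employment 40 ≥ 18 months
Liquid reserves cover 16,190/1,265 = 12.8 months — ≥ 4 required
Total monthly debts = (1,265 + 1,300 + 705) = 3,270. Debt-to-income = 3,270/13,250 = 24.7% — meets 36% limit
All requirements met. Score 654 falls in the 644–675 tier → 8.25%.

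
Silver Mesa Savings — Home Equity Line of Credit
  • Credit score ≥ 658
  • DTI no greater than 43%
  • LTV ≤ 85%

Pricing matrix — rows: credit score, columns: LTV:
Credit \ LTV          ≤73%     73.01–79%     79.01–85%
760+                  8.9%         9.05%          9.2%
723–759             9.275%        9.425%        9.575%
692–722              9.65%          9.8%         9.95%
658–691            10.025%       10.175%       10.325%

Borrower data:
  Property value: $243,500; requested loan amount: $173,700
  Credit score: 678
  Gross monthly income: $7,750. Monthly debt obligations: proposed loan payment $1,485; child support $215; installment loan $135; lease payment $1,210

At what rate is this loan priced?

Credit score 678 ≥ 658; Total monthly debts = (1,485 + 215 + 135 + 1,210) = 3,045. DTI = 3,045/7,750 = 39.3% ≤ 43%
LTV = 173,700/243,500 = 71.3% ≤ 85%
Credit 678 → row 658–691; LTV 71.3% → column ≤73%. Grid cell → 10.025%.

10.025%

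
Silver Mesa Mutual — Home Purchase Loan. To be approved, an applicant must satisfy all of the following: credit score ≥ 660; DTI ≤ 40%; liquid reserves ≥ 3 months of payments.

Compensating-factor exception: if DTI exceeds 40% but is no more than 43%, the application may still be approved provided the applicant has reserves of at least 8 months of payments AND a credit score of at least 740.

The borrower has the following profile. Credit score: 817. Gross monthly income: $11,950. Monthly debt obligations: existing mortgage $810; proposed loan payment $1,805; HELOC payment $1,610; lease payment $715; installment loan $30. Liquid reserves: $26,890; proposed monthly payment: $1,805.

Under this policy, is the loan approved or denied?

Approved

Credit score 817 ≥ 660 (meets base)
Total debts = (810 + 1,805 + 1,610 + 715 + 30) = 4,970. DTI = 4,970/11,950 = 41.6% > 40% — standard DTI limit exceeded.
Liquid reserves cover 26,890/1,805 = 14.9 months — ≥ 3 required
DTI 41.6% is within the 40%–43% exception band; checking compensating factors.
Reserves 14.9 ≥ 8 months; credit score 817 ≥ 740.
Both override conditions satisfied; DTI exception granted.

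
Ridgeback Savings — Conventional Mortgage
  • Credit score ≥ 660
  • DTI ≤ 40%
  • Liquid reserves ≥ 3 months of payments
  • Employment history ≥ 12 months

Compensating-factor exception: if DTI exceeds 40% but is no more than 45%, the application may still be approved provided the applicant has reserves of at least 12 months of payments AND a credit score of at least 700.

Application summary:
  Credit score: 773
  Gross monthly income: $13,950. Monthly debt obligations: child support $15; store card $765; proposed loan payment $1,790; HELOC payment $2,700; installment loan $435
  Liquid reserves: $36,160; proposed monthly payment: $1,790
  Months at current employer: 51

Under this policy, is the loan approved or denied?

Approved

Credit score 773 ≥ 660 (meets base)
Total debts = (15 + 765 + 1,790 + 2,700 + 435) = 5,705. DTI: 5,705 ÷ 13,950 = 40.9%, over the 40% base limit.
Reserves: 36,160 ÷ 1,790 = 20.2 months (meets 3-month minimum)
Employment 51 ≥ 12 months
DTI 40.9% is within the 40%–45% exception band; checking compensating factors.
Reserves 20.2 ≥ 12 months; credit score 773 ≥ 700.
Both compensating conditions met → exception applies.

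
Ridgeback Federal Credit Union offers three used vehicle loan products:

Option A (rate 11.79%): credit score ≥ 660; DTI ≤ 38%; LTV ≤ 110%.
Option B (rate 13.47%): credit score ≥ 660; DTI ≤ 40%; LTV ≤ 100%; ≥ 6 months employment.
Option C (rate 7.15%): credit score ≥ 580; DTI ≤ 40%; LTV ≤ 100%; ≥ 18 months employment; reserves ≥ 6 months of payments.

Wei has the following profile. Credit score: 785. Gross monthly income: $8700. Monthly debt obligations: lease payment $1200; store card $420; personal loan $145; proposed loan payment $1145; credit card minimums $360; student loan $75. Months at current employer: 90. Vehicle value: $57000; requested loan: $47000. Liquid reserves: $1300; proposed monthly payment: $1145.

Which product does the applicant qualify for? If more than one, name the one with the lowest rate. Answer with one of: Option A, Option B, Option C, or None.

Option B

Total debts = (1,200 + 420 + 145 + 1,145 + 360 + 75) = 3,345; DTI = 3,345/8,700 = 38.4%.
LTV = 47,000/57,000 = 82.5%.
Reserves = 1,300/1,145 = 1.1 months.
Option A: score 785 ≥ 660; DTI 38.4% > 38%; LTV 82.5% ≤ 110% → does not qualify.
Option B: score 785 ≥ 660; DTI 38.4% ≤ 40%; LTV 82.5% ≤ 100%; employment 90 ≥ 6 mo → qualifies.
Option C: score 785 ≥ 580; DTI 38.4% ≤ 40%; LTV 82.5% ≤ 100%; employment 90 ≥ 18 mo; reserves 1.1 < 6 mo → does not qualify.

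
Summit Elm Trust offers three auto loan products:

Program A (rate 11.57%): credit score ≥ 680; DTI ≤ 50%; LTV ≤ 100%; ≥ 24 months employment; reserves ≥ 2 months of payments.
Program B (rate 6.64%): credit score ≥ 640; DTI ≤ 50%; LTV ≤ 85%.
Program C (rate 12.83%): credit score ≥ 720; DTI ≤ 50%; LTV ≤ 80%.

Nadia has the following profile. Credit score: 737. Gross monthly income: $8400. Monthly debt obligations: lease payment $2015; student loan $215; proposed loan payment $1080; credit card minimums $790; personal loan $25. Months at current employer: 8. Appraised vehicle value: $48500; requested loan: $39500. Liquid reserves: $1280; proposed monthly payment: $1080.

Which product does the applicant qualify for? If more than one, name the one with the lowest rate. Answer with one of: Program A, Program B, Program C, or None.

Program B

Total debts = (2,015 + 215 + 1,080 + 790 + 25) = 4,125; DTI = 4,125/8,400 = 49.1%.
LTV = 39,500/48,500 = 81.4%.
Reserves = 1,280/1,080 = 1.2 months.
Program A: score 737 ≥ 680; DTI 49.1% ≤ 50%; LTV 81.4% ≤ 100%; employment 8 < 24 mo; reserves 1.2 < 2 mo → does not qualify.
Program B: score 737 ≥ 640; DTI 49.1% ≤ 50%; LTV 81.4% ≤ 85% → qualifies.
Program C: score 737 ≥ 720; DTI 49.1% ≤ 50%; LTV 81.4% > 80% → does not qualify.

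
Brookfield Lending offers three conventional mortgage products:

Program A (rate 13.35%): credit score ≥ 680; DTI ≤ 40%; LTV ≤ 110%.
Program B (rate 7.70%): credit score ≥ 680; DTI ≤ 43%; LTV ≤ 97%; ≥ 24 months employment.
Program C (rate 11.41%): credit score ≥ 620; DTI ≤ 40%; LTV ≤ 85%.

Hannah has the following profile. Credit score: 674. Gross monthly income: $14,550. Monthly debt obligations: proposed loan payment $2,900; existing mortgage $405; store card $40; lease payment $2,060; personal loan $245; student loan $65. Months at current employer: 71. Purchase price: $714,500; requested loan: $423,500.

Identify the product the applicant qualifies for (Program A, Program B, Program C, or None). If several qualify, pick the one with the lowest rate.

Total debts = (2,900 + 405 + 40 + 2,060 + 245 + 65) = 5,715; DTI = 5,715/14,550 = 39.3%.
LTV = 423,500/714,500 = 59.3%.
Program A: score 674 < 680; DTI 39.3% ≤ 40%; LTV 59.3% ≤ 110% → does not qualify.
Program B: score 674 < 680; DTI 39.3% ≤ 43%; LTV 59.3% ≤ 97%; employment 71 ≥ 24 mo → does not qualify.
Program C: score 674 ≥ 620; DTI 39.3% ≤ 40%; LTV 59.3% ≤ 85% → qualifies.

Program C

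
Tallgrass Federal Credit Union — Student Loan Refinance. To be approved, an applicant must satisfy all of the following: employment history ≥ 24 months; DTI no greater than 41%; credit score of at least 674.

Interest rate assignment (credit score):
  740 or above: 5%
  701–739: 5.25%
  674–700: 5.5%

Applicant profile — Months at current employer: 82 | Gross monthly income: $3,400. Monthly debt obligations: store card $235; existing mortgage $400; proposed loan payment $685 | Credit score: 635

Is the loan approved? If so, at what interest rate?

Denied

Credit score 635 < 674 (below minimum)
Employment 82 ≥ 24 months
Total monthly debts = (235 + 400 + 685) = 1,320. DTI: 1,320 ÷ 3,400 = 38.8%, within the 41% cap
Not all requirements met → denied.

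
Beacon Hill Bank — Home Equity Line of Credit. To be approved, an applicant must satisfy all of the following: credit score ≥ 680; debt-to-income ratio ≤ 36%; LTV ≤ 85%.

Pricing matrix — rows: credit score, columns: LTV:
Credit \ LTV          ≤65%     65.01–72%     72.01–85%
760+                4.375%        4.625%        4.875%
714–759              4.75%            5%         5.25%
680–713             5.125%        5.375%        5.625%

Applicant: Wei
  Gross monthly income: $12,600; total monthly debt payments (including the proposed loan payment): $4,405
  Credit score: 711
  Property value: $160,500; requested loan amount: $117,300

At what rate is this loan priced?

Credit score 711 ≥ 680; Debt-to-income = 4,405/12,600 = 35% — meets 36% limit
LTV: 117,300 ÷ 160,500 = 73.1%, within 85% cap
Score 711 is in the 680–713 band; LTV 73.1% is in the 72.01–85% band → 5.625%.

5.625%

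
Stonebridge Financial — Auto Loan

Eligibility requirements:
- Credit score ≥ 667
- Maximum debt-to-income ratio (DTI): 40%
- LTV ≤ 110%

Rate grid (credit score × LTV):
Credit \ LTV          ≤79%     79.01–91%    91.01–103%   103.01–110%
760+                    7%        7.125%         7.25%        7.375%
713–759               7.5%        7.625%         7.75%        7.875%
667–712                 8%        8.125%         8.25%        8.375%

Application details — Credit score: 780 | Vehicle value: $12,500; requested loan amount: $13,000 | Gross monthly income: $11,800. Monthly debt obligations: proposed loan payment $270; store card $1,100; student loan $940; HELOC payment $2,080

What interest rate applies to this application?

7.375%

Credit score 780 ≥ 667; Total monthly debts = (270 + 1,100 + 940 + 2,080) = 4,390. DTI: 4,390 ÷ 11,800 = 37.2%, within the 40% cap
Loan-to-value = 13,000/12,500 = 104% — pass (110% max)
Credit 780 → row 760+; LTV 104% → column 103.01–110%. Grid cell → 7.375%.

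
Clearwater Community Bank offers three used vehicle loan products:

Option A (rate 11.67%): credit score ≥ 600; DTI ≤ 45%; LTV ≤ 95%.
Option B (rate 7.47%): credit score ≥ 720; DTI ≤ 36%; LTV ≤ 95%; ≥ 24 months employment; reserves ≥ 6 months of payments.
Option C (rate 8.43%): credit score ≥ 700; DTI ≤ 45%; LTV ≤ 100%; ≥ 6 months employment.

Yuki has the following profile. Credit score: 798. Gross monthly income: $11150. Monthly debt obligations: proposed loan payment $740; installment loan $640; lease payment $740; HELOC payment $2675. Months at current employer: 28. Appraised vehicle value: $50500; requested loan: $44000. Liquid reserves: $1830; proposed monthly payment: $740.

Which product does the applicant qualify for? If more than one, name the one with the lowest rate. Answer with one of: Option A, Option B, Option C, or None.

Total debts = (740 + 640 + 740 + 2,675) = 4,795; DTI = 4,795/11,150 = 43%.
LTV = 44,000/50,500 = 87.1%.
Reserves = 1,830/740 = 2.5 months.
Option A: score 798 ≥ 600; DTI 43% ≤ 45%; LTV 87.1% ≤ 95% → qualifies.
Option B: score 798 ≥ 720; DTI 43% > 36%; LTV 87.1% ≤ 95%; employment 28 ≥ 24 mo; reserves 2.5 < 6 mo → does not qualify.
Option C: score 798 ≥ 700; DTI 43% ≤ 45%; LTV 87.1% ≤ 100%; employment 28 ≥ 6 mo → qualifies.
Qualifying: Option A, Option C. Lowest rate is 8.43% → Option C.

Option C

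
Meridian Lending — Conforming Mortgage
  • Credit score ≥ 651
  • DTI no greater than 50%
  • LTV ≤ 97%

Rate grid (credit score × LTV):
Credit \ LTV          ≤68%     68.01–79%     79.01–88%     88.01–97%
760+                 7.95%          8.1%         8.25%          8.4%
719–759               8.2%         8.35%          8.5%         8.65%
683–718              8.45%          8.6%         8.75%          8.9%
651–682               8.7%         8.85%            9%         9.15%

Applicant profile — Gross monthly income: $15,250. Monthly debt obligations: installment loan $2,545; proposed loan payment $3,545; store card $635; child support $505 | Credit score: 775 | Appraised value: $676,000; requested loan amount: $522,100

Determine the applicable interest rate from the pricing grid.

Credit score 775 ≥ 651; Total monthly debts = (2,545 + 3,545 + 635 + 505) = 7,230. DTI: 7,230 ÷ 15,250 = 47.4%, within the 50% cap
Loan-to-value = 522,100/676,000 = 77.2% — pass (97% max)
Score 775 is in the 760+ band; LTV 77.2% is in the 68.01–79% band → 8.1%.

8.1%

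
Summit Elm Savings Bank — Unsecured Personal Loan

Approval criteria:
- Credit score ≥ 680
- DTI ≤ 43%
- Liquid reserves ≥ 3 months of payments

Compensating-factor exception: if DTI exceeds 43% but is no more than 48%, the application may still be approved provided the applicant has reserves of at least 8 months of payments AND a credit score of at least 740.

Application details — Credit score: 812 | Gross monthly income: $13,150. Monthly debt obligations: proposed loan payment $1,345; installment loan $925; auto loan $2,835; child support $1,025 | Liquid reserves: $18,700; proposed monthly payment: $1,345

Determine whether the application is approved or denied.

Approved

Credit score 812 ≥ 680 (meets base)
Total debts = (1,345 + 925 + 2,835 + 1,025) = 6,130. DTI: 6,130 ÷ 13,150 = 46.6%, over the 43% base limit.
Reserves = 18,700/1,345 = 13.9 months ≥ 3
46.6% falls in the override range (43%–48%), so the compensating-factor test applies.
Override check — reserves: 13.9 mo (ok); score: 812 (ok).
Both compensating conditions met → exception applies.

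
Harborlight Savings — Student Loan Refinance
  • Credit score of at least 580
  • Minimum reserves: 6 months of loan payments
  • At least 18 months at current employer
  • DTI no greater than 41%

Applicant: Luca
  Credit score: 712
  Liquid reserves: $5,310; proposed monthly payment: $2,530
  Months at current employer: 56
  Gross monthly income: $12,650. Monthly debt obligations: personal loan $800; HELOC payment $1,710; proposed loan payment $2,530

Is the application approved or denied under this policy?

Credit score 712 ≥ 580 (meets)
Reserves: 5,310 ÷ 2,530 = 2.1 months (below 6-month minimum)
Employment 56 ≥ 18 months
Total monthly debts = (800 + 1,710 + 2,530) = 5,040. DTI: 5,040 ÷ 12,650 = 39.8%, within the 41% cap
Fails on reserves.

Denied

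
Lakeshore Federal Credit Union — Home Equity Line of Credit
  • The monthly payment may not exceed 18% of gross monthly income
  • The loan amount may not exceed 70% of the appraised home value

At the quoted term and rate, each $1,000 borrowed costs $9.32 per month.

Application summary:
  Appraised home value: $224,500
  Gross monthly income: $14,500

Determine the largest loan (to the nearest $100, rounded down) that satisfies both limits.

Payment cap: 18% × $14,500 = $2,610/month.
At $9.32 per $1,000, that supports 2,610/9.32 × 1,000 ≈ $280,042 → $280,000.
LTV cap: 70% × $224,500 = $157,150 → $157,100.
Binding constraint: loan-to-value.

$157,100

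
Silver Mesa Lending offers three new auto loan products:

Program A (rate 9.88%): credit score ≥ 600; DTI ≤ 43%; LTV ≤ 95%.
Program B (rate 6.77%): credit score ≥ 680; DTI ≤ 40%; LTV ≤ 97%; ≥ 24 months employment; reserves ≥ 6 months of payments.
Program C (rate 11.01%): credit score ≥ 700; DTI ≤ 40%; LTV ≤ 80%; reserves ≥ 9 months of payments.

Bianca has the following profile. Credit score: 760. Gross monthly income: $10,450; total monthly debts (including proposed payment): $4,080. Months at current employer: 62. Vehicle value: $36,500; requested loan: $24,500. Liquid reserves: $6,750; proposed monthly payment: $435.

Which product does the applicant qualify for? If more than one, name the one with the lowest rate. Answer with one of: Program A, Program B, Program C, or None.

DTI = 4,080/10,450 = 39%.
LTV = 24,500/36,500 = 67.1%.
Reserves = 6,750/435 = 15.5 months.
Program A: score 760 ≥ 600; DTI 39% ≤ 43%; LTV 67.1% ≤ 95% → qualifies.
Program B: score 760 ≥ 680; DTI 39% ≤ 40%; LTV 67.1% ≤ 97%; employment 62 ≥ 24 mo; reserves 15.5 ≥ 6 mo → qualifies.
Program C: score 760 ≥ 700; DTI 39% ≤ 40%; LTV 67.1% ≤ 80%; reserves 15.5 ≥ 9 mo → qualifies.
Qualifying: Program A, Program B, Program C. Lowest rate is 6.77% → Program B.

Program B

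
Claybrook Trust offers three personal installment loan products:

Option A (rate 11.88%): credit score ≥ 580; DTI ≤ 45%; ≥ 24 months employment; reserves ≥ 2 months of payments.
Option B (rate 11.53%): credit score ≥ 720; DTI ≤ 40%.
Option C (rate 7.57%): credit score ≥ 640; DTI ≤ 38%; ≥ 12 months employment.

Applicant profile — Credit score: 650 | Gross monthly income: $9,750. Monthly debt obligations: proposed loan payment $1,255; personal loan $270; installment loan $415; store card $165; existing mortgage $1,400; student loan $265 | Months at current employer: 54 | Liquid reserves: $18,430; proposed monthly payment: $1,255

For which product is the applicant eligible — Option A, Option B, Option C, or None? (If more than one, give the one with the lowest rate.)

Option A

Total debts = (1,255 + 270 + 415 + 165 + 1,400 + 265) = 3,770; DTI = 3,770/9,750 = 38.7%.
Reserves = 18,430/1,255 = 14.7 months.
Option A: score 650 ≥ 580; DTI 38.7% ≤ 45%; employment 54 ≥ 24 mo; reserves 14.7 ≥ 2 mo → qualifies.
Option B: score 650 < 720; DTI 38.7% ≤ 40% → does not qualify.
Option C: score 650 ≥ 640; DTI 38.7% > 38%; employment 54 ≥ 12 mo → does not qualify.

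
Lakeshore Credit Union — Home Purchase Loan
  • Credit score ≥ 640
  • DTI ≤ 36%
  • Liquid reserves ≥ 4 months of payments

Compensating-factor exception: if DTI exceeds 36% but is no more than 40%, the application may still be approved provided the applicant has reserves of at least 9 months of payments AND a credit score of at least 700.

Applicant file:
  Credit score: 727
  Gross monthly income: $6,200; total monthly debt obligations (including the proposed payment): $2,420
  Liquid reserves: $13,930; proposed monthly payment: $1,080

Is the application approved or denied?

Approved

Credit score 727 ≥ 640 (meets base)
DTI: 2,420 ÷ 6,200 = 39%, over the 36% base limit.
Reserves = 13,930/1,080 = 12.9 months ≥ 4
39% falls in the override range (36%–40%), so the compensating-factor test applies.
Override check — reserves: 12.9 mo (ok); score: 727 (ok).
Both compensating conditions met → exception applies.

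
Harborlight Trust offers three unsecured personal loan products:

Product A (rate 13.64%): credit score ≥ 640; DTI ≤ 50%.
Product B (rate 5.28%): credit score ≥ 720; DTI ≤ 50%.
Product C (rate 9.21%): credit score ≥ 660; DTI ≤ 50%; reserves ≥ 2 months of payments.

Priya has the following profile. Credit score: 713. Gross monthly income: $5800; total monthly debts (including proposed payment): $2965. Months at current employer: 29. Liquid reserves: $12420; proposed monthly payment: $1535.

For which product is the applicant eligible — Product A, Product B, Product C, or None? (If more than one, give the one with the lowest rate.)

DTI = 2,965/5,800 = 51.1%.
Reserves = 12,420/1,535 = 8.1 months.
Product A: score 713 ≥ 640; DTI 51.1% > 50% → does not qualify.
Product B: score 713 < 720; DTI 51.1% > 50% → does not qualify.
Product C: score 713 ≥ 660; DTI 51.1% > 50%; reserves 8.1 ≥ 2 mo → does not qualify.

None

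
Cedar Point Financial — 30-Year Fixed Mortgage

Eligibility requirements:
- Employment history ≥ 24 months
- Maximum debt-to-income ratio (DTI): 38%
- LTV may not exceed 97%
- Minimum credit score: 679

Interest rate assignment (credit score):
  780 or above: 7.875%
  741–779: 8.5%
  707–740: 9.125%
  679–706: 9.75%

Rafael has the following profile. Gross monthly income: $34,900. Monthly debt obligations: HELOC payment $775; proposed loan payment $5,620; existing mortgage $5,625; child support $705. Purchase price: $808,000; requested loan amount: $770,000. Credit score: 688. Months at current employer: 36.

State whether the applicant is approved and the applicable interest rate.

Credit score 688 ≥ 679 (meets minimum)
Total monthly debts = (775 + 5,620 + 5,625 + 705) = 12,725. DTI: 12,725 ÷ 34,900 = 36.5%, within the 38% cap
LTV = 770,000/808,000 = 95.3% ≤ 97%
Employment 36 ≥ 24 months
All requirements met. Score 688 falls in the 679–706 tier → 9.75%.

Approved at 9.75%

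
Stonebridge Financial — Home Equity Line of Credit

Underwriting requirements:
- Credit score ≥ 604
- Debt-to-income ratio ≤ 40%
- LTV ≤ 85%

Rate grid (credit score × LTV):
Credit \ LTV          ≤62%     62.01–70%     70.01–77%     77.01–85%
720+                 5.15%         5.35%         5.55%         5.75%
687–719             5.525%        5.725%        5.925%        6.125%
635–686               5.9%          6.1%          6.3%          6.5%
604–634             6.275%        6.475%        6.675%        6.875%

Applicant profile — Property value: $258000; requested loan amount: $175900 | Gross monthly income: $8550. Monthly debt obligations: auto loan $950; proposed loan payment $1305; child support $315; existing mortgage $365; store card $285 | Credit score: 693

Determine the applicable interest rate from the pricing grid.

5.725%

Credit score 693 ≥ 604; Total monthly debts = (950 + 1,305 + 315 + 365 + 285) = 3,220. DTI = 3,220/8,550 = 37.7% ≤ 40%
Loan-to-value = 175,900/258,000 = 68.2% — pass (85% max)
Row: 693 falls in 687–719. Column: 68.2% falls in 62.01–70%. Rate = 5.725%.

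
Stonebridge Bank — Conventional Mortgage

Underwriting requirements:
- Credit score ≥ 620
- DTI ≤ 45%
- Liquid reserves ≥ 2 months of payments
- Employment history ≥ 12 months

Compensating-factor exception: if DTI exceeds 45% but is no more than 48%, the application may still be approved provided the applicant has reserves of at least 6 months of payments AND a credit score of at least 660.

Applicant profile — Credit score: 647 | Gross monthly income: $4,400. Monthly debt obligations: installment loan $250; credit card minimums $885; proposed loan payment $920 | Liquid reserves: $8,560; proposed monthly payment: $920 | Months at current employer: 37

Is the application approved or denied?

Credit score 647 ≥ 620 (meets base)
Total debts = (250 + 885 + 920) = 2,055. DTI: 2,055 ÷ 4,400 = 46.7%, over the 45% base limit.
Reserves = 8,560/920 = 9.3 months ≥ 2
Employment 37 ≥ 12 months
46.7% falls in the override range (45%–48%), so the compensating-factor test applies.
Override check — reserves: 9.3 mo (ok); score: 647 (below 660).
Compensating-factor requirement not fully met.

Denied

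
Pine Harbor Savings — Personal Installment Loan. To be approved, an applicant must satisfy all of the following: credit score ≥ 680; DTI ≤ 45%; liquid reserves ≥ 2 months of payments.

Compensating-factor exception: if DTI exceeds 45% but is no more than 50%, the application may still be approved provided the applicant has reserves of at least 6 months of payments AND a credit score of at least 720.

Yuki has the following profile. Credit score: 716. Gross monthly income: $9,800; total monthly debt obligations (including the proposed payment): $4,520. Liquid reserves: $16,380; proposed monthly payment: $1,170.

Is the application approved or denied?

Denied

Credit score 716 ≥ 680 (meets base)
DTI = 4,520/9,800 = 46.1% > 45% — standard DTI limit exceeded.
Reserves = 16,380/1,170 = 14.0 months ≥ 2
46.1% falls in the override range (45%–50%), so the compensating-factor test applies.
Reserves 14.0 ≥ 6 months; credit score 716 < 720.
Compensating-factor requirement not fully met.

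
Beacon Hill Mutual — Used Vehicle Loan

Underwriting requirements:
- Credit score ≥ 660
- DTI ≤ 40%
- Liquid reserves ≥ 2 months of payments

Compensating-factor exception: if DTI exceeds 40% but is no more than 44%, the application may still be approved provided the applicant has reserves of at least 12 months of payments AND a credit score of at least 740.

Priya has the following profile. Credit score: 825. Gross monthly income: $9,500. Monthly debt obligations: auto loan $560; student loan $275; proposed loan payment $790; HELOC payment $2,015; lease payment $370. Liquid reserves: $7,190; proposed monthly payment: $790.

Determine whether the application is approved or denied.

Credit score 825 ≥ 660 (meets base)
Total debts = (560 + 275 + 790 + 2,015 + 370) = 4,010. DTI: 4,010 ÷ 9,500 = 42.2%, over the 40% base limit.
Liquid reserves cover 7,190/790 = 9.1 months — ≥ 2 required
DTI 42.2% is within the 40%–44% exception band; checking compensating factors.
Override check — reserves: 9.1 mo (short of 12); score: 825 (ok).
Override conditions not both satisfied; exception does not apply.

Denied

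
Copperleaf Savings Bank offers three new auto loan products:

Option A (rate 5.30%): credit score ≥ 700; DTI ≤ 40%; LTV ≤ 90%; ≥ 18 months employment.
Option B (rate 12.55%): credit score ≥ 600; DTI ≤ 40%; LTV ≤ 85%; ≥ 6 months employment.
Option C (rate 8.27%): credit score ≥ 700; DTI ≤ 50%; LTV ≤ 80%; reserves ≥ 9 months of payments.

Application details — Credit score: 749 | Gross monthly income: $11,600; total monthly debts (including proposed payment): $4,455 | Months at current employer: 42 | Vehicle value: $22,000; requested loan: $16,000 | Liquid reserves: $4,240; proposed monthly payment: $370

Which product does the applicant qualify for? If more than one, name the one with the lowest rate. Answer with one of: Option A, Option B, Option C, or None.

DTI = 4,455/11,600 = 38.4%.
LTV = 16,000/22,000 = 72.7%.
Reserves = 4,240/370 = 11.5 months.
Option A: score 749 ≥ 700; DTI 38.4% ≤ 40%; LTV 72.7% ≤ 90%; employment 42 ≥ 18 mo → qualifies.
Option B: score 749 ≥ 600; DTI 38.4% ≤ 40%; LTV 72.7% ≤ 85%; employment 42 ≥ 6 mo → qualifies.
Option C: score 749 ≥ 700; DTI 38.4% ≤ 50%; LTV 72.7% ≤ 80%; reserves 11.5 ≥ 9 mo → qualifies.
Qualifying: Option A, Option B, Option C. Lowest rate is 5.30% → Option A.

Option A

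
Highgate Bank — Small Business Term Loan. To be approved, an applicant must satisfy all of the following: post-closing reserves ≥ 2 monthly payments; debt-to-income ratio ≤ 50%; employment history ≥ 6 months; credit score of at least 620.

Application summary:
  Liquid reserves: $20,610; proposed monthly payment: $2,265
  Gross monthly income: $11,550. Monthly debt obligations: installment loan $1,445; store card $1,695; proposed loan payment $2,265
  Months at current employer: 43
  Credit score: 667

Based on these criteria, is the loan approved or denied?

Reserves: 20,610 ÷ 2,265 = 9.1 months (meets 2-month minimum)
Total monthly debts = (1,445 + 1,695 + 2,265) = 5,405. DTI = 5,405/11,550 = 46.8% ≤ 50%
Employment 43 ≥ 6 months
Credit score 667 ≥ 620 (meets)
All criteria satisfied.

Approved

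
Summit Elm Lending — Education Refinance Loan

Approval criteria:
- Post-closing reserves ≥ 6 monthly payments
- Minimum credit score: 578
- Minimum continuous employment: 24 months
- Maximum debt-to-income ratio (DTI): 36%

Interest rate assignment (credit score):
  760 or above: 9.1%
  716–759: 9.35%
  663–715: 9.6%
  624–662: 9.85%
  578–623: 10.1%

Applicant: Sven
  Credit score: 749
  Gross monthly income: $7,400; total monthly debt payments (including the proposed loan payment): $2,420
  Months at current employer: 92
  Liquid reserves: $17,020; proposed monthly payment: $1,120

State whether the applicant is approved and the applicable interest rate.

Approved at 9.35%

Credit score 749 ≥ 578 (meets minimum)
Reserves = 17,020/1,120 = 15.2 months ≥ 6
DTI = 2,420/7,400 = 32.7% ≤ 36%
Employment 92 ≥ 24 months
All requirements met. Score 749 falls in the 716–759 tier → 9.35%.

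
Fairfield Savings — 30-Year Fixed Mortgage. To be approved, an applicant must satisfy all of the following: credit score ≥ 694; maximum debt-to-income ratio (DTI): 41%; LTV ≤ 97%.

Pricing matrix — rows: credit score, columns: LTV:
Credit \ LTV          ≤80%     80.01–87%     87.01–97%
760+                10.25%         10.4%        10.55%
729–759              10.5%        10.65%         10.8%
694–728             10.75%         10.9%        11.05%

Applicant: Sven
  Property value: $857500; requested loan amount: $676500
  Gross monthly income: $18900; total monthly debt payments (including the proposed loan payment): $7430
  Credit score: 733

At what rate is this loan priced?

10.5%

Credit score 733 ≥ 694; DTI: 7,430 ÷ 18,900 = 39.3%, within the 41% cap
LTV: 676,500 ÷ 857,500 = 78.9%, within 97% cap
Row: 733 falls in 729–759. Column: 78.9% falls in ≤80%. Rate = 10.5%.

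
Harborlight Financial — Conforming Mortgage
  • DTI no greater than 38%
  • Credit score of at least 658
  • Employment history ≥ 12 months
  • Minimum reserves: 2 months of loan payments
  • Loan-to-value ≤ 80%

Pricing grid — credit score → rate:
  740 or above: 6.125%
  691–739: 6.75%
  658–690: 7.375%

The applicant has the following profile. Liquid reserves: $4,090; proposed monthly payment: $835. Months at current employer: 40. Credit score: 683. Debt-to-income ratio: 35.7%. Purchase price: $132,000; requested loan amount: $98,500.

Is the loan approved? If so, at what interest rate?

Credit score 683 ≥ 658 (meets minimum)
Reserves = 4,090/835 = 4.9 months ≥ 2
Employment 40 ≥ 12 months
DTI 35.7% ≤ 38%
LTV: 98,500 ÷ 132,000 = 74.6%, within 80% cap
All requirements met. Score 683 falls in the 658–690 tier → 7.375%.

Approved at 7.375%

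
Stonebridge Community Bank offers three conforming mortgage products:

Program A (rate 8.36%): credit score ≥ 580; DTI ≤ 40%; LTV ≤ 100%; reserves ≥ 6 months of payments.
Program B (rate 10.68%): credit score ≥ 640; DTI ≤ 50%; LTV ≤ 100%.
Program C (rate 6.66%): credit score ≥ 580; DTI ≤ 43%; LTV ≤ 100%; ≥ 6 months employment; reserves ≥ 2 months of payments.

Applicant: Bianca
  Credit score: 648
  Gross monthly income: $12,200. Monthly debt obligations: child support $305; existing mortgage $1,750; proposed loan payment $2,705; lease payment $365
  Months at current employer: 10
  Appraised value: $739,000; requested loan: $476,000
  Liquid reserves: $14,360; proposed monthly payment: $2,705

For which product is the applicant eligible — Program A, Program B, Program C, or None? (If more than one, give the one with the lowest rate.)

Program C

Total debts = (305 + 1,750 + 2,705 + 365) = 5,125; DTI = 5,125/12,200 = 42%.
LTV = 476,000/739,000 = 64.4%.
Reserves = 14,360/2,705 = 5.3 months.
Program A: score 648 ≥ 580; DTI 42% > 40%; LTV 64.4% ≤ 100%; reserves 5.3 < 6 mo → does not qualify.
Program B: score 648 ≥ 640; DTI 42% ≤ 50%; LTV 64.4% ≤ 100% → qualifies.
Program C: score 648 ≥ 580; DTI 42% ≤ 43%; LTV 64.4% ≤ 100%; employment 10 ≥ 6 mo; reserves 5.3 ≥ 2 mo → qualifies.
Qualifying: Program B, Program C. Lowest rate is 6.66% → Program C.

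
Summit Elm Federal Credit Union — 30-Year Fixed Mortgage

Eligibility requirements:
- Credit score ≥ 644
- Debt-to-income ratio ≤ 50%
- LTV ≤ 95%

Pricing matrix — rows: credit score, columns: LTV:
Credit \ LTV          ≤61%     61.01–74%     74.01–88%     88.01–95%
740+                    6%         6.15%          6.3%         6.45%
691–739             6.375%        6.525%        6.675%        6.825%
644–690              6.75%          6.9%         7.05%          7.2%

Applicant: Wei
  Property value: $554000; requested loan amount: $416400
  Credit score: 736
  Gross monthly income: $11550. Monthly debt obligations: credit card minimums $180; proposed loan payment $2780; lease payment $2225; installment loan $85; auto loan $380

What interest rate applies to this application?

Credit score 736 ≥ 644; Total monthly debts = (180 + 2,780 + 2,225 + 85 + 380) = 5,650. Debt-to-income = 5,650/11,550 = 48.9% — meets 50% limit
LTV: 416,400 ÷ 554,000 = 75.2%, within 95% cap
Row: 736 falls in 691–739. Column: 75.2% falls in 74.01–88%. Rate = 6.675%.

6.675%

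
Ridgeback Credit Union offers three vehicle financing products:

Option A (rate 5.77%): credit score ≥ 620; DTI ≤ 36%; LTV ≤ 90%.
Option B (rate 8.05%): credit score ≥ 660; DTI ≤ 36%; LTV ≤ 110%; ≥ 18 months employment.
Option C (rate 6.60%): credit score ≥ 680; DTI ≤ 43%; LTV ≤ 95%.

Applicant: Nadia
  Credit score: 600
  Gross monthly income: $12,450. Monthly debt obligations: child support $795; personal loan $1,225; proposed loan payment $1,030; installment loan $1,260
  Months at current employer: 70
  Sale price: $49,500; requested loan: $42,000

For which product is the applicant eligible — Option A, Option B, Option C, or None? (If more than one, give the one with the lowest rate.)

Total debts = (795 + 1,225 + 1,030 + 1,260) = 4,310; DTI = 4,310/12,450 = 34.6%.
LTV = 42,000/49,500 = 84.8%.
Option A: score 600 < 620; DTI 34.6% ≤ 36%; LTV 84.8% ≤ 90% → does not qualify.
Option B: score 600 < 660; DTI 34.6% ≤ 36%; LTV 84.8% ≤ 110%; employment 70 ≥ 18 mo → does not qualify.
Option C: score 600 < 680; DTI 34.6% ≤ 43%; LTV 84.8% ≤ 95% → does not qualify.

None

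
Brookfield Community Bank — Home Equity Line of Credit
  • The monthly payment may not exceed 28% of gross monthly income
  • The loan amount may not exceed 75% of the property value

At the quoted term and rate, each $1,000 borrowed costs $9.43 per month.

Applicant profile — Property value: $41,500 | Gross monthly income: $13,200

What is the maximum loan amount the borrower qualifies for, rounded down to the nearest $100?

Payment cap: 28% × $13,200 = $3,696/month.
At $9.43 per $1,000, that supports 3,696/9.43 × 1,000 ≈ $391,940 → $391,900.
LTV cap: 75% × $41,500 = $31,125 → $31,100.
Binding constraint: loan-to-value.

$31,100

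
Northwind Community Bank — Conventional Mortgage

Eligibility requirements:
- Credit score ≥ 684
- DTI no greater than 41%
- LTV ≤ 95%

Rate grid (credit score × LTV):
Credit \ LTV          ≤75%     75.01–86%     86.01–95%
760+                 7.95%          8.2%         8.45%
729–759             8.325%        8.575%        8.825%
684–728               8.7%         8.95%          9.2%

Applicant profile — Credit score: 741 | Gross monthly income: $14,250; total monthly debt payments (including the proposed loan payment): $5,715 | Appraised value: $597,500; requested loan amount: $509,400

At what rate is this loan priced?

Credit score 741 ≥ 684; Debt-to-income = 5,715/14,250 = 40.1% — meets 41% limit
LTV = 509,400/597,500 = 85.3% ≤ 95%
Row: 741 falls in 729–759. Column: 85.3% falls in 75.01–86%. Rate = 8.575%.

8.575%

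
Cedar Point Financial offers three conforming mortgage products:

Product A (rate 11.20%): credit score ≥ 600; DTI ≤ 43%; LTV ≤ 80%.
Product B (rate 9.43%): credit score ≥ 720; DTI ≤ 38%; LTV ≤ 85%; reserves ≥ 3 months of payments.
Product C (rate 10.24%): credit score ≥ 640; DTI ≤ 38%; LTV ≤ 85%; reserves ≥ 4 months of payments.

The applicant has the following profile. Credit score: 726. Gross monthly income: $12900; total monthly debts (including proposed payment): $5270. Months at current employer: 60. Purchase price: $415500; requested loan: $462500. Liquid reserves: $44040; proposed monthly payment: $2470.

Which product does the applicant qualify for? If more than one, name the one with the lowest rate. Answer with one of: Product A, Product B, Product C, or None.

DTI = 5,270/12,900 = 40.9%.
LTV = 462,500/415,500 = 111.3%.
Reserves = 44,040/2,470 = 17.8 months.
Product A: score 726 ≥ 600; DTI 40.9% ≤ 43%; LTV 111.3% > 80% → does not qualify.
Product B: score 726 ≥ 720; DTI 40.9% > 38%; LTV 111.3% > 85%; reserves 17.8 ≥ 3 mo → does not qualify.
Product C: score 726 ≥ 640; DTI 40.9% > 38%; LTV 111.3% > 85%; reserves 17.8 ≥ 4 mo → does not qualify.

None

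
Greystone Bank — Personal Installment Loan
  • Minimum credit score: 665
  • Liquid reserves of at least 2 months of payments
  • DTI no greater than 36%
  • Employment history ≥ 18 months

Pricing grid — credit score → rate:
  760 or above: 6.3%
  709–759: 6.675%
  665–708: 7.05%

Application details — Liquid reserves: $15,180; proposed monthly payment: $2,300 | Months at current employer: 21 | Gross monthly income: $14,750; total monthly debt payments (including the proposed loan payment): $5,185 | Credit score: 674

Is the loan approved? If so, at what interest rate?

Approved at 7.05%

Credit score 674 ≥ 665 (meets minimum)
Employment 21 ≥ 18 months
Liquid reserves cover 15,180/2,300 = 6.6 months — ≥ 2 required
DTI: 5,185 ÷ 14,750 = 35.2%, within the 36% cap
All requirements met. Score 674 falls in the 665–708 tier → 7.05%.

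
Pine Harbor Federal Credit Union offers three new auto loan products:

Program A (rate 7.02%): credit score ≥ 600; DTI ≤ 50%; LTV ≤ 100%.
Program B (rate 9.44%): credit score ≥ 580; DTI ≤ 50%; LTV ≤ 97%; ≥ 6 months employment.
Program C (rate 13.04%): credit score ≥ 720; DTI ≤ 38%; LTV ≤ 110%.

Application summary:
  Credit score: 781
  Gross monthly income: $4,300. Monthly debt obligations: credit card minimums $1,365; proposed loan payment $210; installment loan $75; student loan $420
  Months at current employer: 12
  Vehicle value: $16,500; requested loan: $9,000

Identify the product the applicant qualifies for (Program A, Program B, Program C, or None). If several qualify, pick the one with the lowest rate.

Program A

Total debts = (1,365 + 210 + 75 + 420) = 2,070; DTI = 2,070/4,300 = 48.1%.
LTV = 9,000/16,500 = 54.5%.
Program A: score 781 ≥ 600; DTI 48.1% ≤ 50%; LTV 54.5% ≤ 100% → qualifies.
Program B: score 781 ≥ 580; DTI 48.1% ≤ 50%; LTV 54.5% ≤ 97%; employment 12 ≥ 6 mo → qualifies.
Program C: score 781 ≥ 720; DTI 48.1% > 38%; LTV 54.5% ≤ 110% → does not qualify.
Qualifying: Program A, Program B. Lowest rate is 7.02% → Program A.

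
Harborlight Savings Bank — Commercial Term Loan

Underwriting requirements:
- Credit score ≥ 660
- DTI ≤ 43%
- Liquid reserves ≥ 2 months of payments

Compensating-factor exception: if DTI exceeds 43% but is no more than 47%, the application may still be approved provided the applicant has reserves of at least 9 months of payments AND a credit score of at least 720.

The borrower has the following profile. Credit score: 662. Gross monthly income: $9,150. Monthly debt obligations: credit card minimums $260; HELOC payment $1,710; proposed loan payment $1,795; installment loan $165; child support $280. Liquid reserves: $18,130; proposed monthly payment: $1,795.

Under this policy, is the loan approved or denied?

Credit score 662 ≥ 660 (meets base)
Total debts = (260 + 1,710 + 1,795 + 165 + 280) = 4,210. DTI: 4,210 ÷ 9,150 = 46%, over the 43% base limit.
Reserves = 18,130/1,795 = 10.1 months ≥ 2
DTI 46% is within the 43%–47% exception band; checking compensating factors.
Override check — reserves: 10.1 mo (ok); score: 662 (below 720).
Compensating-factor requirement not fully met.

Denied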